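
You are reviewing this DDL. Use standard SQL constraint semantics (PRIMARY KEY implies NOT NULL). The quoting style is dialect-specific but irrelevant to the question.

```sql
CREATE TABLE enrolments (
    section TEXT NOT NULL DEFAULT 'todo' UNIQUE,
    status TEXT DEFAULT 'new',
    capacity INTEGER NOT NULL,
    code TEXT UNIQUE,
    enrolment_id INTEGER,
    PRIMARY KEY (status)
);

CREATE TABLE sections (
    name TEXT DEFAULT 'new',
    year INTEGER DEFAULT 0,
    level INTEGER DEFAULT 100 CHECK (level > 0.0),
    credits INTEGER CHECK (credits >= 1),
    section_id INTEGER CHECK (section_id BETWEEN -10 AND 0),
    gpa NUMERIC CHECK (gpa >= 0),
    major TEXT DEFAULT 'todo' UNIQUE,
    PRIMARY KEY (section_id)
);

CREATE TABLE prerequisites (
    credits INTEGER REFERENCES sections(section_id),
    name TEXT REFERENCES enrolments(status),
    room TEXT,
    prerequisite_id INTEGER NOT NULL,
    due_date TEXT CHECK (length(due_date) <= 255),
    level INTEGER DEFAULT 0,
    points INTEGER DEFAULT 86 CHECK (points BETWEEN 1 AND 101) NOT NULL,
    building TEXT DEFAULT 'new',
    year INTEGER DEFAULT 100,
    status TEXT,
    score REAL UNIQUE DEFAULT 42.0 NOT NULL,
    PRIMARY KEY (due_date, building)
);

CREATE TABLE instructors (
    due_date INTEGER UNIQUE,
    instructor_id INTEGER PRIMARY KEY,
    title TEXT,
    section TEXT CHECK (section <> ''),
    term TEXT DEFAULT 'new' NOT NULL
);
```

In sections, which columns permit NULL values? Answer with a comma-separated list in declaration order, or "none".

- name: DEFAULT only fills an omitted column; an explicit NULL is still allowed → nullable.
- year: DEFAULT only fills an omitted column; an explicit NULL is still allowed → nullable.
- level: CHECK does not forbid NULL (a CHECK constraint passes when its expression is NULL) → nullable.
- credits: CHECK does not forbid NULL (a CHECK constraint passes when its expression is NULL) → nullable.
- section_id: part of the PRIMARY KEY, which implies NOT NULL → not nullable.
- gpa: CHECK does not forbid NULL (a CHECK constraint passes when its expression is NULL) → nullable.
- major: UNIQUE does not imply NOT NULL → nullable.

name, year, level, credits, gpa, major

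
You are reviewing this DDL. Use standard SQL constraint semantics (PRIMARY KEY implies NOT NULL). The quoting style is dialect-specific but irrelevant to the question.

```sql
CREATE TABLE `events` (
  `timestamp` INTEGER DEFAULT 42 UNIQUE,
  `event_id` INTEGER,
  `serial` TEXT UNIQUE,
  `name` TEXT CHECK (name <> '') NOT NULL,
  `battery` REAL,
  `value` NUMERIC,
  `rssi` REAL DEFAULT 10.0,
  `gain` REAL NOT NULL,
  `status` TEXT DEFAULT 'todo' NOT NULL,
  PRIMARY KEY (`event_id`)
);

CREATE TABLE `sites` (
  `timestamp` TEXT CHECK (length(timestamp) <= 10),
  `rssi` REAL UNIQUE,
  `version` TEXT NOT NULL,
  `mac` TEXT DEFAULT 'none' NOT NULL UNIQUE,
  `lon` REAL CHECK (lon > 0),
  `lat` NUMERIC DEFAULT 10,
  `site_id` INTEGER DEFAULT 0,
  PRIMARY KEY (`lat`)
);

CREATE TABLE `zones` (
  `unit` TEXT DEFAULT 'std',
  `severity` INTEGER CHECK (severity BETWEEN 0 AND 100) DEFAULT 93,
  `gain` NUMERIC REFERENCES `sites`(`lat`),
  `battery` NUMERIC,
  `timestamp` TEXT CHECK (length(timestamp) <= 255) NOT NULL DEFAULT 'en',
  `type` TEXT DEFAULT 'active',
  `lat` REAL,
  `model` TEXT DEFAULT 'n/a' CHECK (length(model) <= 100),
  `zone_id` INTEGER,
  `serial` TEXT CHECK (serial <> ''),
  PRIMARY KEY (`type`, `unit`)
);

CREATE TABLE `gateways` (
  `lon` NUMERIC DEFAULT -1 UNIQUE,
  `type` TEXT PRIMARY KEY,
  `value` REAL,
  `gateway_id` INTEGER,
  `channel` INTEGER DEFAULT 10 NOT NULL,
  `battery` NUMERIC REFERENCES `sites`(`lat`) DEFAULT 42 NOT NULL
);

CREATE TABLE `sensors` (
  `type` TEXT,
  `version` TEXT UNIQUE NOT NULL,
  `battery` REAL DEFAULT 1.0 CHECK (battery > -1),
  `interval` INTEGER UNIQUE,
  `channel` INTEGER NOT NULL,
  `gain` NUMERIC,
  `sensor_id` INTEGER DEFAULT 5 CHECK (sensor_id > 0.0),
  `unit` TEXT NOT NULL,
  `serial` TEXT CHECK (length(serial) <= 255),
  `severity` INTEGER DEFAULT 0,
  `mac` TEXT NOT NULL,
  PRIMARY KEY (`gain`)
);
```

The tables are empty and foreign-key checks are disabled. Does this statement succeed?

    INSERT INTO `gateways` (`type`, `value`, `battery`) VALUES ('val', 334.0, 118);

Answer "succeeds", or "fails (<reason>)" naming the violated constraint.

succeeds

NOT NULL columns: battery is supplied; channel defaults to 10; type is supplied.
No constraint is violated.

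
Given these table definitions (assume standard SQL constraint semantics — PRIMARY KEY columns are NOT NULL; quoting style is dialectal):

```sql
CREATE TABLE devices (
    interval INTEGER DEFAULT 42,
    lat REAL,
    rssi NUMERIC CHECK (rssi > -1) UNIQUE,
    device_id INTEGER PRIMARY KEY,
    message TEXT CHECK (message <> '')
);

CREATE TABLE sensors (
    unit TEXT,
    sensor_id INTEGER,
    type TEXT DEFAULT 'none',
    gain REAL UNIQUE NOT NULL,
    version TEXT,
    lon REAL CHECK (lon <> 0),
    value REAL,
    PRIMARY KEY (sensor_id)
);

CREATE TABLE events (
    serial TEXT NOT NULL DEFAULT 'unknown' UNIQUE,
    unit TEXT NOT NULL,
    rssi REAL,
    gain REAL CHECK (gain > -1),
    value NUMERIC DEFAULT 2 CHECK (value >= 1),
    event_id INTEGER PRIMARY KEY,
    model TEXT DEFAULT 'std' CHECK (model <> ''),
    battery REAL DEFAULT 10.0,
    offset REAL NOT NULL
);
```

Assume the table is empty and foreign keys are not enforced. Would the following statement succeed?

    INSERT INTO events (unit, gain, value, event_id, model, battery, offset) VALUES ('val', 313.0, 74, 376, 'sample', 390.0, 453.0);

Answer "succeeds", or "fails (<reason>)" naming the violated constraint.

NOT NULL columns: event_id is supplied; offset is supplied; serial defaults to 'unknown'; unit is supplied.
CHECK constraints: 313.0 satisfies (gain > -1); 74 satisfies (value >= 1); 'sample' satisfies (model <> '').
No constraint is violated.

succeeds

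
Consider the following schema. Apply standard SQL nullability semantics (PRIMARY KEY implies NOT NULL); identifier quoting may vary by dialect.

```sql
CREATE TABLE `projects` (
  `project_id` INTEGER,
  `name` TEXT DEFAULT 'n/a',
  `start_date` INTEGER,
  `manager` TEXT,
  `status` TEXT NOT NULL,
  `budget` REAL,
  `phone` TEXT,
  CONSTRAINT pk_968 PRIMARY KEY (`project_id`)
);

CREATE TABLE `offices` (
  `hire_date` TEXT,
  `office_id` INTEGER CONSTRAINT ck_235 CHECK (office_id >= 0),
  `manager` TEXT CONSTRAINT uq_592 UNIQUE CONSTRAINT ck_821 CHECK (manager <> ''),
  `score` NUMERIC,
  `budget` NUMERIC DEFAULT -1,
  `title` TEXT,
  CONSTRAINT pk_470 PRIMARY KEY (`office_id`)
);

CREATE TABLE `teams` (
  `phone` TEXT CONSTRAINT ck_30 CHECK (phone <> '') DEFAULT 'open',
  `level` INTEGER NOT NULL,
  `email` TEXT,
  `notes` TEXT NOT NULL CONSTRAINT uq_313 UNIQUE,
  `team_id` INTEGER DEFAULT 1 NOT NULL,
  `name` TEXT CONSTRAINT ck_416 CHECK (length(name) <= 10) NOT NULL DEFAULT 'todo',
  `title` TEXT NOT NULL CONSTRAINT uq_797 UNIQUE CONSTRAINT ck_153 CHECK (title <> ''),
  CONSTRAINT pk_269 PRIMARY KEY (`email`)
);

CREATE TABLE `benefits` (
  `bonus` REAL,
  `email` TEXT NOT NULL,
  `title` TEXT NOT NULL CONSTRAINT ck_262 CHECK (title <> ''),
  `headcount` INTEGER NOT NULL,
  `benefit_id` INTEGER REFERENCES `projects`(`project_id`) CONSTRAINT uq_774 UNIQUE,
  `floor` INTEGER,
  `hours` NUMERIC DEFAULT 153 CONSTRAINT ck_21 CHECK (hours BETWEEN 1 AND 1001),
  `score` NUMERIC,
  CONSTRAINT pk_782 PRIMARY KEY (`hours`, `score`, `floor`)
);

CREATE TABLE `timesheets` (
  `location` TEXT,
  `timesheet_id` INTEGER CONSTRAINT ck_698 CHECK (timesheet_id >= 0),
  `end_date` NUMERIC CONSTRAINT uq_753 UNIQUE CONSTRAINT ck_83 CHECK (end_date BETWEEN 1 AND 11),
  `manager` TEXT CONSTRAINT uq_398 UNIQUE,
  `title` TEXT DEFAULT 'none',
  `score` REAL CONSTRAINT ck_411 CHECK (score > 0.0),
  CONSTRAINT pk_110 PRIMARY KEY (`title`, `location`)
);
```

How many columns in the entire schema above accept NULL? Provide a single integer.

projects: 5 nullable (name, start_date, manager, budget, phone — PK (project_id) and explicit NOT NULL columns excluded).
offices: 5 nullable (hire_date, manager, score, budget, title — PK (office_id) and explicit NOT NULL columns excluded).
teams: 1 nullable (phone — PK (email) and explicit NOT NULL columns excluded).
benefits: 2 nullable (bonus, benefit_id — PK (hours, score, floor) and explicit NOT NULL columns excluded).
timesheets: 4 nullable (timesheet_id, end_date, manager, score — PK (title, location) and explicit NOT NULL columns excluded).
Total: 5 + 5 + 1 + 2 + 4 = 17.

17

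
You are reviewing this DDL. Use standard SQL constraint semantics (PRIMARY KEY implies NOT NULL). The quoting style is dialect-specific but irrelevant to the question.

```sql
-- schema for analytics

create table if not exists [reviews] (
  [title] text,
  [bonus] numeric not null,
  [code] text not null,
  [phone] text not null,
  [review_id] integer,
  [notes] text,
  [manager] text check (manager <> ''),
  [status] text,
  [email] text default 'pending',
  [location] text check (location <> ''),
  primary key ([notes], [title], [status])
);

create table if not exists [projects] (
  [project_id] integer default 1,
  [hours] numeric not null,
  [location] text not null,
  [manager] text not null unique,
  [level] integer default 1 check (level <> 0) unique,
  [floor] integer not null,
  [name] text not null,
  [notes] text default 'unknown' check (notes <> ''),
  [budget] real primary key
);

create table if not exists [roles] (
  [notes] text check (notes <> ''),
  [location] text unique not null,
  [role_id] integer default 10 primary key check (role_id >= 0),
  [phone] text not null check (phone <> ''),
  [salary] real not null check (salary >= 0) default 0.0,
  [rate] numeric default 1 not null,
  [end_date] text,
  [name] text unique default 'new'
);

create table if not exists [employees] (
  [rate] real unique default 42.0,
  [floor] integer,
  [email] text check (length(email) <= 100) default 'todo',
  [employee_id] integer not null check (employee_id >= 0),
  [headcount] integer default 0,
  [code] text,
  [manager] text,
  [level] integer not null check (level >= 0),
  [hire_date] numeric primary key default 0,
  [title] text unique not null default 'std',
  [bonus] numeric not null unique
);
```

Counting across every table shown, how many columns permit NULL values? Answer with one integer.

reviews: 4 nullable (review_id, manager, email, location — PK (notes, title, status) and explicit NOT NULL columns excluded).
projects: 3 nullable (project_id, level, notes — PK (budget) and explicit NOT NULL columns excluded).
roles: 3 nullable (notes, end_date, name — PK (role_id) and explicit NOT NULL columns excluded).
employees: 6 nullable (rate, floor, email, headcount, code, manager — PK (hire_date) and explicit NOT NULL columns excluded).
Total: 4 + 3 + 3 + 6 = 16.

16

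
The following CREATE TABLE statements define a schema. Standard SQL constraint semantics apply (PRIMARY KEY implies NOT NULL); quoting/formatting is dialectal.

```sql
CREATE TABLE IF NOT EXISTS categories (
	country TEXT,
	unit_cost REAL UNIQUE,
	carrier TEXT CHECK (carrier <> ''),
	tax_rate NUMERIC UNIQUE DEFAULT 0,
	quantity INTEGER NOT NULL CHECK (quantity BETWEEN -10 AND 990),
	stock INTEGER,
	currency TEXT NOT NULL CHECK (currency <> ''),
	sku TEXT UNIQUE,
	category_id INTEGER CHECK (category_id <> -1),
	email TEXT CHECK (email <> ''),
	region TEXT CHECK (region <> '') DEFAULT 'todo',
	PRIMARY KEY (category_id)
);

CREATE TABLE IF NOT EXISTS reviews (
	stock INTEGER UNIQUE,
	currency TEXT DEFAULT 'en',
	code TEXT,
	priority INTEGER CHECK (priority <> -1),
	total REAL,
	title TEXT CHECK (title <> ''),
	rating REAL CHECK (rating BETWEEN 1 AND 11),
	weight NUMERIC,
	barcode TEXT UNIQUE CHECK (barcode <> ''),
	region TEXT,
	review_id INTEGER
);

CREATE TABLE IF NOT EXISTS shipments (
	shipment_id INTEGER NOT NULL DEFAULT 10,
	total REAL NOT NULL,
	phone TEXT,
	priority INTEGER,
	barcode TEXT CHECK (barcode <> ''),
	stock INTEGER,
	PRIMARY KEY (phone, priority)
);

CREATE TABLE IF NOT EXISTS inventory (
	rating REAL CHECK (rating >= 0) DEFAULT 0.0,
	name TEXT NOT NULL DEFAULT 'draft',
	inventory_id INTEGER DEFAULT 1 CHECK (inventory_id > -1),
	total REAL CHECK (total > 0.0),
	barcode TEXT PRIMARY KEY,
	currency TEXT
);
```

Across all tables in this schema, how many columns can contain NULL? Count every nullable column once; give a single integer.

categories: 8 nullable (country, unit_cost, carrier, tax_rate, stock, sku, email, region — PK (category_id) and explicit NOT NULL columns excluded).
reviews: 11 nullable (stock, currency, code, priority, total, title, rating, weight, barcode, region, review_id — PK none and explicit NOT NULL columns excluded).
shipments: 2 nullable (barcode, stock — PK (phone, priority) and explicit NOT NULL columns excluded).
inventory: 4 nullable (rating, inventory_id, total, currency — PK (barcode) and explicit NOT NULL columns excluded).
Total: 8 + 11 + 2 + 4 = 25.

25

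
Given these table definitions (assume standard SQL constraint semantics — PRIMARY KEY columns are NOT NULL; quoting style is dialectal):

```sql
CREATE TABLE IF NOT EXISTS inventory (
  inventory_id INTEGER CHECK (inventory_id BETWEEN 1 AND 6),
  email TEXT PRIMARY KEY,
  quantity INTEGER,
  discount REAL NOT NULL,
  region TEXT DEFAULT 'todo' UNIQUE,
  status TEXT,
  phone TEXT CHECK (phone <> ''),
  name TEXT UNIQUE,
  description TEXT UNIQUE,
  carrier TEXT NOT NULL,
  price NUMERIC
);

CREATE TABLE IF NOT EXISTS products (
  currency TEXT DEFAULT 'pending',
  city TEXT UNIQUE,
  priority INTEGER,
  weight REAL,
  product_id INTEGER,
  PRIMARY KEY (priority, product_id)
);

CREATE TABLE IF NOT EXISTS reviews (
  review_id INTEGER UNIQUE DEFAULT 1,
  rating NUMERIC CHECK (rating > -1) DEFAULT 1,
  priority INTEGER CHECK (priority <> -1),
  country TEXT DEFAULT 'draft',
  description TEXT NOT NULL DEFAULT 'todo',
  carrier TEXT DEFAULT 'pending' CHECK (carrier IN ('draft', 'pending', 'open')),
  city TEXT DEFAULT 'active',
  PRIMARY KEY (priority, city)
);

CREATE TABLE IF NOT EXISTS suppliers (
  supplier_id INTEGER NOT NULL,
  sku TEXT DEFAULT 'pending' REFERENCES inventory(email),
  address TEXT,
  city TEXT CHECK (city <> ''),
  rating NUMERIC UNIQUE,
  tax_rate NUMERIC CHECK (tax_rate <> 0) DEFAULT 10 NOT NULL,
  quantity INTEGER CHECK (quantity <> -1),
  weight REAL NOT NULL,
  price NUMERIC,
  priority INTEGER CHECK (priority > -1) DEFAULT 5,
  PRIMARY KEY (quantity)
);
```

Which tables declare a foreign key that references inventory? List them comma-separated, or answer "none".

- suppliers.sku references inventory(email).

suppliers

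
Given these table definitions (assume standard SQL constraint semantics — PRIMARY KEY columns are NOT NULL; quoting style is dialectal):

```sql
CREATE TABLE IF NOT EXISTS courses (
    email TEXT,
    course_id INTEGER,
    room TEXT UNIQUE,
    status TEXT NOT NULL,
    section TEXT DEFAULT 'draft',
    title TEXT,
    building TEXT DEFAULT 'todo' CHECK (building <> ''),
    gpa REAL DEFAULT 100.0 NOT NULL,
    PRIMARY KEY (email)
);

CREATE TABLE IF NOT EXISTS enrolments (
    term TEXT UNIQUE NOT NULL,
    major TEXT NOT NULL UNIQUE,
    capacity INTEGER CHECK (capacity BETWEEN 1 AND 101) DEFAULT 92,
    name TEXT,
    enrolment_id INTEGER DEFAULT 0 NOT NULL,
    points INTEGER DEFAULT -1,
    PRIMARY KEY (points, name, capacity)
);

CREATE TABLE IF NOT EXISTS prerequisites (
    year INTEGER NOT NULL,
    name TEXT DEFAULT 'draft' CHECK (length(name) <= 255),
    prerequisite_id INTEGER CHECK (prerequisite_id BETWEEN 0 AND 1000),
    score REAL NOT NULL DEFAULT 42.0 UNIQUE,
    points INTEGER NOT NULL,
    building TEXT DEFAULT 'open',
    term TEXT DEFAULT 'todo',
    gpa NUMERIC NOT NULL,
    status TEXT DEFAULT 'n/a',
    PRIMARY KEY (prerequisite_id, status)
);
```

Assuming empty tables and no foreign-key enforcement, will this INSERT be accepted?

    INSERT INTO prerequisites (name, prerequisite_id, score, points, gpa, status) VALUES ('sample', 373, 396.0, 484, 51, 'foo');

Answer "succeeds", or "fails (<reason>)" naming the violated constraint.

fails (NOT NULL on year)

year is omitted from the column list and has no DEFAULT, so it would receive NULL.
But year is declared NOT NULL.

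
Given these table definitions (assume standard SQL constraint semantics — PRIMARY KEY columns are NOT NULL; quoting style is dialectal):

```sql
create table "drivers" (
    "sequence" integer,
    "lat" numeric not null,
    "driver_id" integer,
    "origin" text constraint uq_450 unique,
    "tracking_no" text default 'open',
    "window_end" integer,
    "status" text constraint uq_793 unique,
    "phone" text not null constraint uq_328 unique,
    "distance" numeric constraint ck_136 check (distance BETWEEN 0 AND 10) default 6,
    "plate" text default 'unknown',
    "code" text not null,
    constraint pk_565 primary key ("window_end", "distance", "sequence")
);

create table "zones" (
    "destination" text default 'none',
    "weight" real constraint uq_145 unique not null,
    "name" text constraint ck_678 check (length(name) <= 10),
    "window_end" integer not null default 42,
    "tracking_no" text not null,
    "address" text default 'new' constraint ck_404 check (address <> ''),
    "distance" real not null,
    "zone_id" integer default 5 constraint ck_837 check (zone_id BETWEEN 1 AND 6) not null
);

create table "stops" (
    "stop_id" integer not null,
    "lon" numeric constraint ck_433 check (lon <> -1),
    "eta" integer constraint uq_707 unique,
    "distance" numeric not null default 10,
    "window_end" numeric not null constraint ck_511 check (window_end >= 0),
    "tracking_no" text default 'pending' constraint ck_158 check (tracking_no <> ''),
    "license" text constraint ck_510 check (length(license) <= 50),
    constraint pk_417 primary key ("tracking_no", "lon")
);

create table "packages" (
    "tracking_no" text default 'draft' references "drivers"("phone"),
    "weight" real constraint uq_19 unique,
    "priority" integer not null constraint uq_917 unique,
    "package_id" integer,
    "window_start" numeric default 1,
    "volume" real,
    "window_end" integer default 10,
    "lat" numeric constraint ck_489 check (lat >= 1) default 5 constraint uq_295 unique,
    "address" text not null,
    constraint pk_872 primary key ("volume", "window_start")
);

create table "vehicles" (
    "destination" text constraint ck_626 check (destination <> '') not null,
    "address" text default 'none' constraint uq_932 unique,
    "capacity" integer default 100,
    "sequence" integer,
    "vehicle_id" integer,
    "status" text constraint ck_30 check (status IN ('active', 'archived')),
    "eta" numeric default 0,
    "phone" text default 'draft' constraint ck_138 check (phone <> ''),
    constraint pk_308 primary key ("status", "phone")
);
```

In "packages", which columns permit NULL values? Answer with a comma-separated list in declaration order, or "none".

tracking_no, weight, package_id, window_end, lat

- tracking_no: a foreign key column may be NULL unless separately constrained → nullable.
- weight: UNIQUE does not imply NOT NULL → nullable.
- priority: declared NOT NULL → not nullable.
- package_id: no NOT NULL constraint applies → nullable.
- window_start: part of the PRIMARY KEY, which implies NOT NULL → not nullable.
- volume: part of the PRIMARY KEY, which implies NOT NULL → not nullable.
- window_end: DEFAULT only fills an omitted column; an explicit NULL is still allowed → nullable.
- lat: CHECK does not forbid NULL (a CHECK constraint passes when its expression is NULL) → nullable.
- address: declared NOT NULL → not nullable.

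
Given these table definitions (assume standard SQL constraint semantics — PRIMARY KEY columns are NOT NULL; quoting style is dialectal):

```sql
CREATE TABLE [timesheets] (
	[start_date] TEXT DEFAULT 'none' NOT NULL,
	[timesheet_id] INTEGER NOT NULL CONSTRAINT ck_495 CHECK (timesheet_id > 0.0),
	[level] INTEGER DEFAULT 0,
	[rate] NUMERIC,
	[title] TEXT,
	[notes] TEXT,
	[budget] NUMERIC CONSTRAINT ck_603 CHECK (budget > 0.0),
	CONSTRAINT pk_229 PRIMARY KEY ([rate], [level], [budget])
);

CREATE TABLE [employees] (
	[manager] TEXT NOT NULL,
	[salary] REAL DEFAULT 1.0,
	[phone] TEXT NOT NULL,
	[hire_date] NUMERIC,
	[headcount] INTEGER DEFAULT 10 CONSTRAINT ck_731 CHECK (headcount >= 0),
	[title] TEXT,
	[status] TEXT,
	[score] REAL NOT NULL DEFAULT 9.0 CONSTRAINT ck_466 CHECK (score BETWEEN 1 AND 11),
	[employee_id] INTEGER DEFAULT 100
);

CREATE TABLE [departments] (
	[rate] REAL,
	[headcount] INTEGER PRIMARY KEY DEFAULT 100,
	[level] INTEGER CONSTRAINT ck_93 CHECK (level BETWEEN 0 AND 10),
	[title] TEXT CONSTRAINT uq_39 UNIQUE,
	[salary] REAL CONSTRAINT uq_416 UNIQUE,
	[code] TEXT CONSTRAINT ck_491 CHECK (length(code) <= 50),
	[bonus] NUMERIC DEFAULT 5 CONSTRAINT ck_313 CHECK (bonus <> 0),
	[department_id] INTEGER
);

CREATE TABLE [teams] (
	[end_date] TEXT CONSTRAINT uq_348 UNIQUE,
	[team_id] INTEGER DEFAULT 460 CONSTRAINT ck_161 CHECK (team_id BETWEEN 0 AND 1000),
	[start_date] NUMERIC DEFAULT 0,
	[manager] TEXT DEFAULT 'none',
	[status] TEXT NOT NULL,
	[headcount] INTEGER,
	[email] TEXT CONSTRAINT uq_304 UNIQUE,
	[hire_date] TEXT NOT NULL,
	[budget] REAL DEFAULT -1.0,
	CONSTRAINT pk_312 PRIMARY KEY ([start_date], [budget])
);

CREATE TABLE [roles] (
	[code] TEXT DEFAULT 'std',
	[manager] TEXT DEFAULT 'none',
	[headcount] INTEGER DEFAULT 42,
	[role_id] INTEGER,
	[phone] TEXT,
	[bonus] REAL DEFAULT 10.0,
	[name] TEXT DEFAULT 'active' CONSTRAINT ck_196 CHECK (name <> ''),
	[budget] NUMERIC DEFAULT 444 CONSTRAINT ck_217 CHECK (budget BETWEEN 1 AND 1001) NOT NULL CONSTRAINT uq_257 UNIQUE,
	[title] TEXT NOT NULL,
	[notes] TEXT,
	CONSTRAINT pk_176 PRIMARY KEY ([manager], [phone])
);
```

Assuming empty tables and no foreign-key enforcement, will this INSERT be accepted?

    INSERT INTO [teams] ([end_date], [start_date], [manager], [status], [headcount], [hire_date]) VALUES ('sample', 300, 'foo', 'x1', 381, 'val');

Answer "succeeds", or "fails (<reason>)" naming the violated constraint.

succeeds

NOT NULL columns: budget defaults to -1.0; hire_date is supplied; start_date is supplied; status is supplied.
No constraint is violated.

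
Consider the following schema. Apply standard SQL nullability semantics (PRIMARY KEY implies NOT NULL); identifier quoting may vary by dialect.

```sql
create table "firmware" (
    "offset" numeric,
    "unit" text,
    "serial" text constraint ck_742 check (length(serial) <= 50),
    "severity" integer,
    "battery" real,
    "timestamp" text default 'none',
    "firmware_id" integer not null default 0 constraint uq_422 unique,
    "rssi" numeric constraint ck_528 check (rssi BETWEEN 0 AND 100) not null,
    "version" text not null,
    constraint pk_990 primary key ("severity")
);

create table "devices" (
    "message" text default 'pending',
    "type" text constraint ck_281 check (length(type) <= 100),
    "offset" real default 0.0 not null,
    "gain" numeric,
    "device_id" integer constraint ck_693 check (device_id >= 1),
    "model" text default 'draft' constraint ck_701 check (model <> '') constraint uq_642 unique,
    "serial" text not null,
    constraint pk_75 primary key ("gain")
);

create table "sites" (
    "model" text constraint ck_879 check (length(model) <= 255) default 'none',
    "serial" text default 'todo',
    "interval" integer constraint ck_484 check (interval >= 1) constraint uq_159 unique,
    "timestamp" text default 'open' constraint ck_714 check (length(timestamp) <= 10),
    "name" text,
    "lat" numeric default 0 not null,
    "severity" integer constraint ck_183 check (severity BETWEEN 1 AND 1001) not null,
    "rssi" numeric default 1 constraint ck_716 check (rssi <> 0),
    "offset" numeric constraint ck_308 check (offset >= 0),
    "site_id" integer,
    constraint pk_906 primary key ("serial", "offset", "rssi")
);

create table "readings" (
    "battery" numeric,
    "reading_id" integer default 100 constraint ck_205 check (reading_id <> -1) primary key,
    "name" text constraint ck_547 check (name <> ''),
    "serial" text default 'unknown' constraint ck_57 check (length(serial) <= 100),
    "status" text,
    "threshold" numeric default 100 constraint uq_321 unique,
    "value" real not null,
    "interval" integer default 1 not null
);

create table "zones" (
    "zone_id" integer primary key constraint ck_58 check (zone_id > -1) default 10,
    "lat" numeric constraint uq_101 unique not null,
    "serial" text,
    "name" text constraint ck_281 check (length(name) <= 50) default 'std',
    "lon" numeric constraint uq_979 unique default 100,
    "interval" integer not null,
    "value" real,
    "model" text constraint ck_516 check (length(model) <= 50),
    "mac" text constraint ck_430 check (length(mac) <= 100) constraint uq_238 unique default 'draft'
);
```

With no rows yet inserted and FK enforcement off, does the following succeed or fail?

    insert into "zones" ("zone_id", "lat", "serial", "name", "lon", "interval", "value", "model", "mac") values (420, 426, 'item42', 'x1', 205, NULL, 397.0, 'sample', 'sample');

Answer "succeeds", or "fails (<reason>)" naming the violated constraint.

interval is explicitly set to NULL, but interval is declared NOT NULL.

fails (NOT NULL on interval)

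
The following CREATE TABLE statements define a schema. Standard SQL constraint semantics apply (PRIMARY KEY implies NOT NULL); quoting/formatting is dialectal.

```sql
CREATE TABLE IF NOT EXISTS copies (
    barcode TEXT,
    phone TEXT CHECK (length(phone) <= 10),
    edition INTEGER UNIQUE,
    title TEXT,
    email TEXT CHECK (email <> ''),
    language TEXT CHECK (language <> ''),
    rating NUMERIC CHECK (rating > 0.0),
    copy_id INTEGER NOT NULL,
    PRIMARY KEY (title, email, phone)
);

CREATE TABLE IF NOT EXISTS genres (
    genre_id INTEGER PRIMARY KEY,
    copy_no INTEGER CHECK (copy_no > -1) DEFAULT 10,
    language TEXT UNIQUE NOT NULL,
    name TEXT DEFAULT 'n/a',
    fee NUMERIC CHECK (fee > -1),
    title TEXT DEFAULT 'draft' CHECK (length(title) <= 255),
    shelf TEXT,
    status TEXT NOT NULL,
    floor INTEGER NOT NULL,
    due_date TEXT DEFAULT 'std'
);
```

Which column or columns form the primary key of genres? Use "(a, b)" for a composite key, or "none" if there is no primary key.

genre_id is declared PRIMARY KEY inline on the column.

genre_id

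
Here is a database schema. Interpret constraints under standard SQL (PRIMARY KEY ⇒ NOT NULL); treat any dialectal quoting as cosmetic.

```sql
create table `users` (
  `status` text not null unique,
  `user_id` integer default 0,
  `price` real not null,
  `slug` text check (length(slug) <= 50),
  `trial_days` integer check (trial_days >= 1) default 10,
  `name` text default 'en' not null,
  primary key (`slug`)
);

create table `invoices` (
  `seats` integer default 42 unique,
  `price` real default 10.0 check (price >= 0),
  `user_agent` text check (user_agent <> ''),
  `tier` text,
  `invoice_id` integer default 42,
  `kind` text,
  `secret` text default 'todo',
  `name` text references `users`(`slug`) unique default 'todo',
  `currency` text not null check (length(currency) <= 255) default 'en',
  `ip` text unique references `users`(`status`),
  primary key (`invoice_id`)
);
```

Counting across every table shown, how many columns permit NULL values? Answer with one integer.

10

users: 2 nullable (user_id, trial_days — PK (slug) and explicit NOT NULL columns excluded).
invoices: 8 nullable (seats, price, user_agent, tier, kind, secret, name, ip — PK (invoice_id) and explicit NOT NULL columns excluded).
Total: 2 + 8 = 10.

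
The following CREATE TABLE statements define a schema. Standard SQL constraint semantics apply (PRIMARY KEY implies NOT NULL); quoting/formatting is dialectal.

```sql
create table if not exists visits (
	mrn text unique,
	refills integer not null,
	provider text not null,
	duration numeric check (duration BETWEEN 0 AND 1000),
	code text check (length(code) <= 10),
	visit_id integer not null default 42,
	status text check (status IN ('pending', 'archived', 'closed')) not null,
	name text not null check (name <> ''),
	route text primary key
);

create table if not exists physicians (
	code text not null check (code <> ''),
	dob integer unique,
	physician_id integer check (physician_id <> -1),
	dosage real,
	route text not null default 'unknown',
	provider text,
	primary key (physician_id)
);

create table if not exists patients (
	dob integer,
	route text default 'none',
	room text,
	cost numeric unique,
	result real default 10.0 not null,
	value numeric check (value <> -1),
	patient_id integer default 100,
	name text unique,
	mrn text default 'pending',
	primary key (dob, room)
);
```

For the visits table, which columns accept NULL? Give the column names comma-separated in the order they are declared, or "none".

mrn, duration, code

- mrn: UNIQUE does not imply NOT NULL → nullable.
- refills: declared NOT NULL → not nullable.
- provider: declared NOT NULL → not nullable.
- duration: CHECK does not forbid NULL (a CHECK constraint passes when its expression is NULL) → nullable.
- code: CHECK does not forbid NULL (a CHECK constraint passes when its expression is NULL) → nullable.
- visit_id: declared NOT NULL → not nullable.
- status: declared NOT NULL → not nullable.
- name: declared NOT NULL → not nullable.
- route: part of the PRIMARY KEY, which implies NOT NULL → not nullable.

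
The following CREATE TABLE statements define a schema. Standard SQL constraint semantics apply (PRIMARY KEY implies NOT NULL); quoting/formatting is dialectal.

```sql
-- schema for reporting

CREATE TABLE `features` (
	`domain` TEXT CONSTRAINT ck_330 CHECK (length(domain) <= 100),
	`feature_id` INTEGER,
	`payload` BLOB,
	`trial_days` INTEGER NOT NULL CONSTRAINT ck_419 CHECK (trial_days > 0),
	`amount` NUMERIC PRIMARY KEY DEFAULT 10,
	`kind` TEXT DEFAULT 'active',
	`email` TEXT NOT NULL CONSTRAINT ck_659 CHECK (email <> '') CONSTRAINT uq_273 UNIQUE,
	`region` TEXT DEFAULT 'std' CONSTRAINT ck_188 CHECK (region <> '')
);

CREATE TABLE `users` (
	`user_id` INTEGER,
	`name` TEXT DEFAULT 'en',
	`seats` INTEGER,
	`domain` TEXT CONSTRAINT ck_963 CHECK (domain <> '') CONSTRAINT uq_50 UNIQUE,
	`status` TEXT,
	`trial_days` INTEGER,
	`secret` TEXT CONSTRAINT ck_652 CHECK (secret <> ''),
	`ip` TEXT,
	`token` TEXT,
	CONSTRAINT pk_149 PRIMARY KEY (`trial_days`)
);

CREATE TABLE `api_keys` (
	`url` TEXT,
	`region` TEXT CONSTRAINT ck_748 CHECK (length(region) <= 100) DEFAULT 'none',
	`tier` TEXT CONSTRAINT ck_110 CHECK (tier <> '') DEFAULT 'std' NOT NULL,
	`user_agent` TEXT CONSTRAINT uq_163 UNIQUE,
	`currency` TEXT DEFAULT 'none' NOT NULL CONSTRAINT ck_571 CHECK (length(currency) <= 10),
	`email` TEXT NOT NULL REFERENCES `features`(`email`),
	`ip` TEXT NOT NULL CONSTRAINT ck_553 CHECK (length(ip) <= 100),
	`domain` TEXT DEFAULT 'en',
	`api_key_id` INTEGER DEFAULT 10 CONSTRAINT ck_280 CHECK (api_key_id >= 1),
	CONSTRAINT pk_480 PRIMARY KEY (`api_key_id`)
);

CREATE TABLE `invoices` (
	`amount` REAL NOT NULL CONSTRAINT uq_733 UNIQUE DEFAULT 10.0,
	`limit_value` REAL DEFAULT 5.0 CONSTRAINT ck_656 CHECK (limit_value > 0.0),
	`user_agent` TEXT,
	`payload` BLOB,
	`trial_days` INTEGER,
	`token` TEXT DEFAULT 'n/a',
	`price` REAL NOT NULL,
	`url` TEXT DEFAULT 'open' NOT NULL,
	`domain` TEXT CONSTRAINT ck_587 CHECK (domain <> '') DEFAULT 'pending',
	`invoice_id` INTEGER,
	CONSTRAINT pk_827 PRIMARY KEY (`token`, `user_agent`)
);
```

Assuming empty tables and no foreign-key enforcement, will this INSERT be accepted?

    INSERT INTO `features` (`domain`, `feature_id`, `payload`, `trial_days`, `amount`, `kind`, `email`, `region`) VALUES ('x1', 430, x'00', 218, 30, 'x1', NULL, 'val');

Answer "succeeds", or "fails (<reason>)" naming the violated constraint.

fails (NOT NULL on email)

email is explicitly set to NULL, but email is declared NOT NULL.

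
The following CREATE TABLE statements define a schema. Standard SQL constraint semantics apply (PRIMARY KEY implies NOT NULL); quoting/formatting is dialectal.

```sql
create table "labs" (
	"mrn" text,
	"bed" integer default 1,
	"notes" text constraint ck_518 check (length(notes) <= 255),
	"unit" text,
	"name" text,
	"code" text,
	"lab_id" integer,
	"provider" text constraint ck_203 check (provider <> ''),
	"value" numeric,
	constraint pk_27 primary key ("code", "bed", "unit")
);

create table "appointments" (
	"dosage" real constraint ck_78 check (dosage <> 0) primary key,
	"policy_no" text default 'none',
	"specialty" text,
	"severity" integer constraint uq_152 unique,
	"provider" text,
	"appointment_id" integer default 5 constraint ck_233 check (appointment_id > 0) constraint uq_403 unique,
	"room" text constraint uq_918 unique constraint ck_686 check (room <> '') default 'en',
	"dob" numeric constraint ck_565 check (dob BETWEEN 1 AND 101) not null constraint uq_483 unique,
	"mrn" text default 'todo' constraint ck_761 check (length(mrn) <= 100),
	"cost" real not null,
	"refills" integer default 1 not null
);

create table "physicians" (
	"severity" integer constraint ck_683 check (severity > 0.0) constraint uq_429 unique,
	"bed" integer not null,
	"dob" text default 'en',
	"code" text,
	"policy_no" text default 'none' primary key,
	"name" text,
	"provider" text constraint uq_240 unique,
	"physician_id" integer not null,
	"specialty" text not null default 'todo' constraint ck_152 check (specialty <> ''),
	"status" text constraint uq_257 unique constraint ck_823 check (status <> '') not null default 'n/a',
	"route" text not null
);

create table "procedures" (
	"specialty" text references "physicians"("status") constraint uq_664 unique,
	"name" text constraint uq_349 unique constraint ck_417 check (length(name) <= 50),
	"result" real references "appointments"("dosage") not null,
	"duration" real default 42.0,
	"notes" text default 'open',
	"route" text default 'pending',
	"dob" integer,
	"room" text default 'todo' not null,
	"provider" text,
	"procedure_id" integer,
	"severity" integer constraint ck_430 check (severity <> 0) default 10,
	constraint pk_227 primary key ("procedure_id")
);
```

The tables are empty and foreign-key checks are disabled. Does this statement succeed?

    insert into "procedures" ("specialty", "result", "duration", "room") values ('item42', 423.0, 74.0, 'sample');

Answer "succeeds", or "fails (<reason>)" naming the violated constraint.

fails (NOT NULL on procedure_id)

procedure_id is omitted from the column list and has no DEFAULT, so it would receive NULL.
But procedure_id is part of the PRIMARY KEY (implied NOT NULL).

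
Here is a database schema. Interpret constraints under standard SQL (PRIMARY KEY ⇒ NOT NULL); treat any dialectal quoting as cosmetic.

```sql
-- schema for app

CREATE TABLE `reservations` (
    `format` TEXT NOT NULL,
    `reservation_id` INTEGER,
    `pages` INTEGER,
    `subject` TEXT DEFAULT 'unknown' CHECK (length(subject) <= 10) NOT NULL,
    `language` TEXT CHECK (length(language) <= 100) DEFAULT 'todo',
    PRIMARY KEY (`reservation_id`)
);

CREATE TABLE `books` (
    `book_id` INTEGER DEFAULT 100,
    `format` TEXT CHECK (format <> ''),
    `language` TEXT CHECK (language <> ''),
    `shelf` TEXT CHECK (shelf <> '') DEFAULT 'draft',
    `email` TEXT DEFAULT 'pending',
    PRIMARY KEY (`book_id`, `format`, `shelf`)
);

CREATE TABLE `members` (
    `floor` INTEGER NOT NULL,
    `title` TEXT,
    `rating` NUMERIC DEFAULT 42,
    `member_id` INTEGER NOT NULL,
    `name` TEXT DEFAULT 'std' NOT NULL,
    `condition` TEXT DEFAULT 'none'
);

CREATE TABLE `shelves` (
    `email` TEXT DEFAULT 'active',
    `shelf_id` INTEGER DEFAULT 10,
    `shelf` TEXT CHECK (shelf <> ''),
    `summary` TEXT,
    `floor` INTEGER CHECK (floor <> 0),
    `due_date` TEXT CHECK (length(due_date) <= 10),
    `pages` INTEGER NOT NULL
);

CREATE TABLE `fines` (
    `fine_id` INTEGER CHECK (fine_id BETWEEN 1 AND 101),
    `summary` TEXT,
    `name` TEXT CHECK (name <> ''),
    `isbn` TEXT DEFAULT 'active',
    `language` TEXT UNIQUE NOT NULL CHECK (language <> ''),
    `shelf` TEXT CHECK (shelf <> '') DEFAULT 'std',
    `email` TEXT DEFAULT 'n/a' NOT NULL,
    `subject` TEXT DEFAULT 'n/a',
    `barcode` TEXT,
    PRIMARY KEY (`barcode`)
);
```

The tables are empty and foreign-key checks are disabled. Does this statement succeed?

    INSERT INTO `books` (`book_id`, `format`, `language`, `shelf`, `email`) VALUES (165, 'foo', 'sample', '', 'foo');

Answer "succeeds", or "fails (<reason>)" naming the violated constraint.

The value '' for shelf violates CHECK (shelf <> '').

fails (CHECK on shelf)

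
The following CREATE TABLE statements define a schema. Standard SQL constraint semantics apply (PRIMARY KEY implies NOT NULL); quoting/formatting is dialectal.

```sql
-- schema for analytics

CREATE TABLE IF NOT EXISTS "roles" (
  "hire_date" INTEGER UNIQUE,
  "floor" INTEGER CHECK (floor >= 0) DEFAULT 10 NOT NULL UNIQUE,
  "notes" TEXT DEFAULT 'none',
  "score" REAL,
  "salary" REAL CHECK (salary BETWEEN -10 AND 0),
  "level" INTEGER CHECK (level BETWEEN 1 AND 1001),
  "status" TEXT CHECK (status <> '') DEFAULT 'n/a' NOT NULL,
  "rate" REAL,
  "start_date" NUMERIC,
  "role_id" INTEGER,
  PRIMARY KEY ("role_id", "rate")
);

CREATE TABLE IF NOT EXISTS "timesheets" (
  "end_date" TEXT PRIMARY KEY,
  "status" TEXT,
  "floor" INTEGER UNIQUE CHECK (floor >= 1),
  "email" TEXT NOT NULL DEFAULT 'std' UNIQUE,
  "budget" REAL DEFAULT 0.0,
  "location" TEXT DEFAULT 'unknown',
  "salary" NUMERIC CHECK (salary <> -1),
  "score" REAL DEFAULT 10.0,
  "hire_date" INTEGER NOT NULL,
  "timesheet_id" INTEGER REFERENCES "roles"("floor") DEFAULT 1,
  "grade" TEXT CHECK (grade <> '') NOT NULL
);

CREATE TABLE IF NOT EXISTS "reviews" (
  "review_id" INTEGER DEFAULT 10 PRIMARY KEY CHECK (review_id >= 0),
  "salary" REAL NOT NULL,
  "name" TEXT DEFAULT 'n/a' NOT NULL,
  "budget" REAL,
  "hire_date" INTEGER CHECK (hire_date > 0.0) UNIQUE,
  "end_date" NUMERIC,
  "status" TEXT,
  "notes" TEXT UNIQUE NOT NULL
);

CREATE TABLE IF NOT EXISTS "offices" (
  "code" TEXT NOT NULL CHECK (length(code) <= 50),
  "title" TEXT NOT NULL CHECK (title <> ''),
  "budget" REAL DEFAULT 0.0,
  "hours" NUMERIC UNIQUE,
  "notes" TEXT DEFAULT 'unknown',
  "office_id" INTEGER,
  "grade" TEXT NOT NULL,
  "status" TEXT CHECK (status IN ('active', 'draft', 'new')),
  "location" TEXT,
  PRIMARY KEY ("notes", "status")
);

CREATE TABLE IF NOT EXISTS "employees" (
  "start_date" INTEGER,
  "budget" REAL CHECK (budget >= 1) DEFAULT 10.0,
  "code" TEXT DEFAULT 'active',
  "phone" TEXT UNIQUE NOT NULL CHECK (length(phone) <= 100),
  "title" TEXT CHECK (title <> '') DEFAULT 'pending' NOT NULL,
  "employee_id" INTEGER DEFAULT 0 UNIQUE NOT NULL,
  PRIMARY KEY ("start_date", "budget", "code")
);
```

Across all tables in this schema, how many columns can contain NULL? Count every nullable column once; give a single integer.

21

roles: 6 nullable (hire_date, notes, score, salary, level, start_date — PK (role_id, rate) and explicit NOT NULL columns excluded).
timesheets: 7 nullable (status, floor, budget, location, salary, score, timesheet_id — PK (end_date) and explicit NOT NULL columns excluded).
reviews: 4 nullable (budget, hire_date, end_date, status — PK (review_id) and explicit NOT NULL columns excluded).
offices: 4 nullable (budget, hours, office_id, location — PK (notes, status) and explicit NOT NULL columns excluded).
employees: 0 nullable (none — PK (start_date, budget, code) and explicit NOT NULL columns excluded).
Total: 6 + 7 + 4 + 4 + 0 = 21.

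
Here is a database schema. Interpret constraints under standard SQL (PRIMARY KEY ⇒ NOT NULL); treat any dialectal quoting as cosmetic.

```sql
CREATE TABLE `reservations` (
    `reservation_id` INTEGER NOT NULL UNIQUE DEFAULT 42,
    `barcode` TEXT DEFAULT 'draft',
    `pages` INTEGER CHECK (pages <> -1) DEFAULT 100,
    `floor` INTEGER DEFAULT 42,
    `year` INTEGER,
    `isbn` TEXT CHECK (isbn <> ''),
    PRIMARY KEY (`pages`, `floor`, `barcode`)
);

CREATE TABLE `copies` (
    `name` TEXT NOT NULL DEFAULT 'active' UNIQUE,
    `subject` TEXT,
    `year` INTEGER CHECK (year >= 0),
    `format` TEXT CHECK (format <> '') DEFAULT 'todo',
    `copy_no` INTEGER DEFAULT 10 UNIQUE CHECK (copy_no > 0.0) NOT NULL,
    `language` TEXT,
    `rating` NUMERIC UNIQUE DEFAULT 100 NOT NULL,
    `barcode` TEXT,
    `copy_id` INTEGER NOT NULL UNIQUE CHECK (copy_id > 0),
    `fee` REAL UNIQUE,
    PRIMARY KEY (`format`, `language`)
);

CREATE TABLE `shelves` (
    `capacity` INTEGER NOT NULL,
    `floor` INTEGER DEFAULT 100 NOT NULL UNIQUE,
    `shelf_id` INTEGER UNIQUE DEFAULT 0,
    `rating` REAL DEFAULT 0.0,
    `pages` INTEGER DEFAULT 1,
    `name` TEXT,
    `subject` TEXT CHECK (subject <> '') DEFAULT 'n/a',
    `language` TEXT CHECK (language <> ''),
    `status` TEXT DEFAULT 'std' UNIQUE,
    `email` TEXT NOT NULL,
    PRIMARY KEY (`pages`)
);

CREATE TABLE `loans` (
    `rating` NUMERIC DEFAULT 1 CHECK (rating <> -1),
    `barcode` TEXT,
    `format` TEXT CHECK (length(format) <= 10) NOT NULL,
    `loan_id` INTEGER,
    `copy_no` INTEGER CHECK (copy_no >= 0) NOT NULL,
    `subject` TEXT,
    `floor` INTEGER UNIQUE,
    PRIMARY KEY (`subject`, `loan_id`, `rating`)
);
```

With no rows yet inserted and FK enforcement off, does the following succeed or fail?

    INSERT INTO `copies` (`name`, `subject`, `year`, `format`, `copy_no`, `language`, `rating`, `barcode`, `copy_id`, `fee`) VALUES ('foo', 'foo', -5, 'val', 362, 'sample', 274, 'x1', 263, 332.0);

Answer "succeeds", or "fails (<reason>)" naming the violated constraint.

fails (CHECK on year)

The value -5 for year violates CHECK (year >= 0).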